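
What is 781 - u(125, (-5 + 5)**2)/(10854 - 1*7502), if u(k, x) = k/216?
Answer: 565468867/724032 ≈ 781.00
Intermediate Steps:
u(k, x) = k/216
781 - u(125, (-5 + 5)**2)/(10854 - 1*7502) = 781 - (1/216)*125/(10854 - 1*7502) = 781 - 125/(216*(10854 - 7502)) = 781 - 125/(216*3352) = 781 - 1*125/724032 = 781 - 125/724032 = 565468867/724032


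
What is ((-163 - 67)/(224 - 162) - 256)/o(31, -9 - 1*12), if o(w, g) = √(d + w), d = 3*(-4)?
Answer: -8051*√19/589 ≈ -59.581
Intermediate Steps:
d = -12
o(w, g) = √(-12 + w)
((-163 - 67)/(224 - 162) - 256)/o(31, -9 - 1*12) = ((-163 - 67)/(224 - 162) - 256)/(√(-12 + 31)) = (-230/62 - 256)/(√19) = (-230*1/62 - 256)*(√19/19) = (-115/31 - 256)*(√19/19) = -8051*√19/589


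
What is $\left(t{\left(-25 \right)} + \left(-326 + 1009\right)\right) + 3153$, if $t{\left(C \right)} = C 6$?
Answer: $3686$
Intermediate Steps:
$t{\left(C \right)} = 6 C$
$\left(t{\left(-25 \right)} + \left(-326 + 1009\right)\right) + 3153 = \left(6 \left(-25\right) + \left(-326 + 1009\right)\right) + 3153 = \left(-150 + 683\right) + 3153 = 533 + 3153 = 3686$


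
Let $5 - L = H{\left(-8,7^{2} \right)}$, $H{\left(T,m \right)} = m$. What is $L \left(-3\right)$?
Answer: $132$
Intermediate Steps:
$L = -44$ ($L = 5 - 7^{2} = 5 - 49 = -44$)
$L \left(-3\right) = \left(-44\right) \left(-3\right) = 132$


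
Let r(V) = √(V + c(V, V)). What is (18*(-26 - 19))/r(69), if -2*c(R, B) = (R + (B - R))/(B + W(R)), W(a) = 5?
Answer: -540*√851/161 ≈ -97.844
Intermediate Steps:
c(R, B) = -B/(2*(5 + B)) (c(R, B) = -(R + (B - R))/(2*(B + 5)) = -B/(2*(5 + B)))
r(V) = √(V - V/(10 + 2*V))
(18*(-26 - 19))/r(69) = (18*(-26 - 19))/(√(69 - 1*69/(10 + 2*69))) = (18*(-45))/(√(69 - 1*69/(10 + 138))) = -810/√(69 - 1*69/148) = -810/√(69 - 1*69*1/148) = -810/√(69 - 69/148) = -810*2*√851/483 = -540*√851/161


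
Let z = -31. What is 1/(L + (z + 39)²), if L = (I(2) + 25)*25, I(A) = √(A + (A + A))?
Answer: 689/470971 - 25*√6/470971 ≈ 0.0013329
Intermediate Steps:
I(A) = √3*√A (I(A) = √(A + 2*A) = √(3*A) = √3*√A)
L = 625 + 25*√6 (L = (√3*√2 + 25)*25 = (√6 + 25)*25 = (25 + √6)*25 = 625 + 25*√6 ≈ 686.24)
1/(L + (z + 39)²) = 1/((625 + 25*√6) + (-31 + 39)²) = 1/((625 + 25*√6) + 8²) = 1/((625 + 25*√6) + 64) = 1/(689 + 25*√6)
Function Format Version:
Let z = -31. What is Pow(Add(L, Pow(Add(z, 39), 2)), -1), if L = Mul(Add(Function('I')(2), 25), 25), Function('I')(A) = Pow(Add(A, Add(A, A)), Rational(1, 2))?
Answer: Add(Rational(689, 470971), Mul(Rational(-25, 470971), Pow(6, Rational(1, 2)))) ≈ 0.0013329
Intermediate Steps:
Function('I')(A) = Mul(Pow(3, Rational(1, 2)), Pow(A, Rational(1, 2))) (Function('I')(A) = Pow(Add(A, Mul(2, A)), Rational(1, 2)) = Pow(Mul(3, A), Rational(1, 2)) = Mul(Pow(3, Rational(1, 2)), Pow(A, Rational(1, 2))))
L = Add(625, Mul(25, Pow(6, Rational(1, 2)))) (L = Mul(Add(Mul(Pow(3, Rational(1, 2)), Pow(2, Rational(1, 2))), 25), 25) = Mul(Add(Pow(6, Rational(1, 2)), 25), 25) = Mul(Add(25, Pow(6, Rational(1, 2))), 25) = Add(625, Mul(25, Pow(6, Rational(1, 2)))) ≈ 686.24)
Pow(Add(L, Pow(Add(z, 39), 2)), -1) = Pow(Add(Add(625, Mul(25, Pow(6, Rational(1, 2)))), Pow(Add(-31, 39), 2)), -1) = Pow(Add(Add(625, Mul(25, Pow(6, Rational(1, 2)))), Pow(8, 2)), -1) = Pow(Add(Add(625, Mul(25, Pow(6, Rational(1, 2)))), 64), -1) = Pow(Add(689, Mul(25, Pow(6, Rational(1, 2)))), -1)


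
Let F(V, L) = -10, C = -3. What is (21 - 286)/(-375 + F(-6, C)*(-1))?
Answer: 53/73 ≈ 0.72603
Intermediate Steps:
(21 - 286)/(-375 + F(-6, C)*(-1)) = (21 - 286)/(-375 - 10*(-1)) = -265/(-375 + 10) = -265/(-365) = -265*(-1/365) = 53/73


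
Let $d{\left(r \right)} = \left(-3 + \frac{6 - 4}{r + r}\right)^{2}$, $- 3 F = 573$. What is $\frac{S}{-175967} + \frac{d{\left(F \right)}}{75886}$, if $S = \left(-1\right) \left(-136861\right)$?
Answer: $- \frac{189413813816317}{243573272054761} \approx -0.77765$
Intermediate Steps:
$S = 136861$
$F = -191$ ($F = \left(- \frac{1}{3}\right) 573 = -191$)
$d{\left(r \right)} = \left(-3 + \frac{1}{r}\right)^{2}$ ($d{\left(r \right)} = \left(-3 + \frac{2}{2 r}\right)^{2} = \left(-3 + 2 \frac{1}{2 r}\right)^{2} = \left(-3 + \frac{1}{r}\right)^{2}$)
$\frac{S}{-175967} + \frac{d{\left(F \right)}}{75886} = \frac{136861}{-175967} + \frac{\frac{1}{36481} \left(-1 + 3 \left(-191\right)\right)^{2}}{75886} = 136861 \left(- \frac{1}{175967}\right) + \frac{\left(-1 - 573\right)^{2}}{36481} \cdot \frac{1}{75886} = - \frac{136861}{175967} + \frac{\left(-574\right)^{2}}{36481} \cdot \frac{1}{75886} = - \frac{136861}{175967} + \frac{1}{36481} \cdot 329476 \cdot \frac{1}{75886} = - \frac{136861}{175967} + \frac{329476}{36481} \cdot \frac{1}{75886} = - \frac{136861}{175967} + \frac{164738}{1384198583} = - \frac{189413813816317}{243573272054761}$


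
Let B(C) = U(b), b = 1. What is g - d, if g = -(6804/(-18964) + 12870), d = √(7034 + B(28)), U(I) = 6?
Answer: -61014969/4741 - 8*√110 ≈ -12954.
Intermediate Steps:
B(C) = 6
d = 8*√110 (d = √(7034 + 6) = √7040 = 8*√110 ≈ 83.905)
g = -61014969/4741 (g = -(6804*(-1/18964) + 12870) = -(-1701/4741 + 12870) = -1*61014969/4741 = -61014969/4741 ≈ -12870.)
g - d = -61014969/4741 - 8*√110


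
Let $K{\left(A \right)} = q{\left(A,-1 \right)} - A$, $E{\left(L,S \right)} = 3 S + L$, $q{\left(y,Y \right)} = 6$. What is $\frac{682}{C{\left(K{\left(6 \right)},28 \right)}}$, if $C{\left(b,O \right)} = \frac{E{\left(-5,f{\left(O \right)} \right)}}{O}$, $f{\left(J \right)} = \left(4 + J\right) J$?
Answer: $\frac{19096}{2683} \approx 7.1174$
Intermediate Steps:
$f{\left(J \right)} = J \left(4 + J\right)$
$E{\left(L,S \right)} = L + 3 S$
$K{\left(A \right)} = 6 - A$
$C{\left(b,O \right)} = \frac{-5 + 3 O \left(4 + O\right)}{O}$
$\frac{682}{C{\left(K{\left(6 \right)},28 \right)}} = \frac{682}{12 - \frac{5}{28} + 3 \cdot 28} = \frac{682}{12 - \frac{5}{28} + 84} = \frac{682}{\frac{2683}{28}} = 682 \cdot \frac{28}{2683} = \frac{19096}{2683}$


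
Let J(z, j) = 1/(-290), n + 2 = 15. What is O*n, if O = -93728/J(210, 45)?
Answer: 353354560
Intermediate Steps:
n = 13 (n = -2 + 15 = 13)
J(z, j) = -1/290
O = 27181120 (O = -93728/(-1/290) = -93728*(-290) = 27181120)
O*n = 27181120*13 = 353354560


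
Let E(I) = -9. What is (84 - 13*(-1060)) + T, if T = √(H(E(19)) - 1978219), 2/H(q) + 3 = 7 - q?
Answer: 13864 + I*√334318985/13 ≈ 13864.0 + 1406.5*I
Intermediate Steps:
H(q) = 2/(4 - q) (H(q) = 2/(-3 + (7 - q)) = 2/(4 - q))
T = I*√334318985/13 (T = √(-2/(-4 - 9) - 1978219) = √(-2/(-13) - 1978219) = √(-2*(-1/13) - 1978219) = √(2/13 - 1978219) = √(-25716845/13) = I*√334318985/13 ≈ 1406.5*I)
(84 - 13*(-1060)) + T = (84 - 13*(-1060)) + I*√334318985/13 = (84 + 13780) + I*√334318985/13 = 13864 + I*√334318985/13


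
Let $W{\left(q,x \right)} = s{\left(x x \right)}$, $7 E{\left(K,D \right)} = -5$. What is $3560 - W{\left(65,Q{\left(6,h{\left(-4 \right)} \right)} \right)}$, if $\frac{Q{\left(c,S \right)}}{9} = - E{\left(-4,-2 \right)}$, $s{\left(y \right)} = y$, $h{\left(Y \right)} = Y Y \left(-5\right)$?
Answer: $\frac{172415}{49} \approx 3518.7$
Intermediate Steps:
$h{\left(Y \right)} = - 5 Y^{2}$ ($h{\left(Y \right)} = Y^{2} \left(-5\right) = - 5 Y^{2}$)
$E{\left(K,D \right)} = - \frac{5}{7}$ ($E{\left(K,D \right)} = \frac{1}{7} \left(-5\right) = - \frac{5}{7}$)
$Q{\left(c,S \right)} = \frac{45}{7}$ ($Q{\left(c,S \right)} = 9 \left(\left(-1\right) \left(- \frac{5}{7}\right)\right) = 9 \cdot \frac{5}{7} = \frac{45}{7}$)
$W{\left(q,x \right)} = x^{2}$ ($W{\left(q,x \right)} = x x = x^{2}$)
$3560 - W{\left(65,Q{\left(6,h{\left(-4 \right)} \right)} \right)} = 3560 - \left(\frac{45}{7}\right)^{2} = 3560 - \frac{2025}{49} = \frac{172415}{49}$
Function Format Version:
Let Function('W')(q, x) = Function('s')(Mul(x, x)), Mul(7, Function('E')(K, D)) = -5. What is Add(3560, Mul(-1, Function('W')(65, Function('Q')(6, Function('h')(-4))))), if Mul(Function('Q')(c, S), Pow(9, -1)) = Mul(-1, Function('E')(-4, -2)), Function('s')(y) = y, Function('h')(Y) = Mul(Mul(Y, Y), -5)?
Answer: Rational(172415, 49) ≈ 3518.7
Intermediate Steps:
Function('h')(Y) = Mul(-5, Pow(Y, 2)) (Function('h')(Y) = Mul(Pow(Y, 2), -5) = Mul(-5, Pow(Y, 2)))
Function('E')(K, D) = Rational(-5, 7) (Function('E')(K, D) = Mul(Rational(1, 7), -5) = Rational(-5, 7))
Function('Q')(c, S) = Rational(45, 7) (Function('Q')(c, S) = Mul(9, Mul(-1, Rational(-5, 7))) = Mul(9, Rational(5, 7)) = Rational(45, 7))
Function('W')(q, x) = Pow(x, 2) (Function('W')(q, x) = Mul(x, x) = Pow(x, 2))
Add(3560, Mul(-1, Function('W')(65, Function('Q')(6, Function('h')(-4))))) = Add(3560, Mul(-1, Pow(Rational(45, 7), 2))) = Add(3560, Mul(-1, Rational(2025, 49))) = Add(3560, Rational(-2025, 49)) = Rational(172415, 49)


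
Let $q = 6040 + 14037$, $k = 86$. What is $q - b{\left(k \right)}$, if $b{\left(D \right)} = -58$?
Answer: $20135$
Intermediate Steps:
$q = 20077$
$q - b{\left(k \right)} = 20077 - -58 = 20077 + 58 = 20135$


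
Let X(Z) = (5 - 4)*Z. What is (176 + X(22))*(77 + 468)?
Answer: 107910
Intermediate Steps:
X(Z) = Z (X(Z) = 1*Z = Z)
(176 + X(22))*(77 + 468) = (176 + 22)*(77 + 468) = 198*545 = 107910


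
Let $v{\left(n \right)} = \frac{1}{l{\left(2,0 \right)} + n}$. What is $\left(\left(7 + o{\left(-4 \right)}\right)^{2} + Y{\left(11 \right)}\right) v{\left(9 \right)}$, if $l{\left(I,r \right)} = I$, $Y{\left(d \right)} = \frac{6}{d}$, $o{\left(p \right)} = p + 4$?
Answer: $\frac{545}{121} \approx 4.5041$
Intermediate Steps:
$o{\left(p \right)} = 4 + p$
$v{\left(n \right)} = \frac{1}{2 + n}$
$\left(\left(7 + o{\left(-4 \right)}\right)^{2} + Y{\left(11 \right)}\right) v{\left(9 \right)} = \frac{\left(7 + \left(4 - 4\right)\right)^{2} + \frac{6}{11}}{2 + 9} = \frac{\left(7 + 0\right)^{2} + 6 \cdot \frac{1}{11}}{11} = \left(7^{2} + \frac{6}{11}\right) \frac{1}{11} = \left(49 + \frac{6}{11}\right) \frac{1}{11} = \frac{545}{11} \cdot \frac{1}{11} = \frac{545}{121}$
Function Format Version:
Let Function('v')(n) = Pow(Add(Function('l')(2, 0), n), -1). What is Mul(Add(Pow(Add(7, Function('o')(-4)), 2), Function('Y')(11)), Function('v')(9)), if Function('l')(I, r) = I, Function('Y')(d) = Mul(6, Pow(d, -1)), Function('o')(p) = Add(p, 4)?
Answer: Rational(545, 121) ≈ 4.5041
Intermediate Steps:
Function('o')(p) = Add(4, p)
Function('v')(n) = Pow(Add(2, n), -1)
Mul(Add(Pow(Add(7, Function('o')(-4)), 2), Function('Y')(11)), Function('v')(9)) = Mul(Add(Pow(Add(7, Add(4, -4)), 2), Mul(6, Pow(11, -1))), Pow(Add(2, 9), -1)) = Mul(Add(Pow(Add(7, 0), 2), Mul(6, Rational(1, 11))), Pow(11, -1)) = Mul(Add(Pow(7, 2), Rational(6, 11)), Rational(1, 11)) = Mul(Add(49, Rational(6, 11)), Rational(1, 11)) = Mul(Rational(545, 11), Rational(1, 11)) = Rational(545, 121)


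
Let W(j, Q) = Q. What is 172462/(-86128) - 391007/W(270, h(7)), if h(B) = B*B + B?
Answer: -150385307/21532 ≈ -6984.3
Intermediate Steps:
h(B) = B + B² (h(B) = B² + B = B + B²)
172462/(-86128) - 391007/W(270, h(7)) = 172462/(-86128) - 391007*1/(7*(1 + 7)) = 172462*(-1/86128) - 391007/(7*8) = -86231/43064 - 391007/56 = -150385307/21532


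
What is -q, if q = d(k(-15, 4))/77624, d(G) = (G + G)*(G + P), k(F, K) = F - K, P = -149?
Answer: -798/9703 ≈ -0.082243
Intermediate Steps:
d(G) = 2*G*(-149 + G) (d(G) = (G + G)*(G - 149) = (2*G)*(-149 + G) = 2*G*(-149 + G))
q = 798/9703 (q = (2*(-15 - 1*4)*(-149 + (-15 - 1*4)))/77624 = (2*(-15 - 4)*(-149 + (-15 - 4)))*(1/77624) = (2*(-19)*(-149 - 19))*(1/77624) = (2*(-19)*(-168))*(1/77624) = 6384*(1/77624) = 798/9703 ≈ 0.082243)
-q = -1*798/9703 = -798/9703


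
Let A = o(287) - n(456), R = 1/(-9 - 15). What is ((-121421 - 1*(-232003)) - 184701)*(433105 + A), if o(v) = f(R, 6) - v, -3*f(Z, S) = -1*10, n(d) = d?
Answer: -96139458424/3 ≈ -3.2046e+10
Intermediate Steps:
R = -1/24 (R = 1/(-24) = -1/24 ≈ -0.041667)
f(Z, S) = 10/3 (f(Z, S) = -(-1)*10/3 = -1/3*(-10) = 10/3)
o(v) = 10/3 - v
A = -2219/3 (A = (10/3 - 1*287) - 1*456 = (10/3 - 287) - 456 = -851/3 - 456 = -2219/3 ≈ -739.67)
((-121421 - 1*(-232003)) - 184701)*(433105 + A) = ((-121421 - 1*(-232003)) - 184701)*(433105 - 2219/3) = ((-121421 + 232003) - 184701)*(1297096/3) = (110582 - 184701)*(1297096/3) = -74119*1297096/3 = -96139458424/3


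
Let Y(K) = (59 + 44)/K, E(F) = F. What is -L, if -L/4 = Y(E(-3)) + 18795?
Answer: 225128/3 ≈ 75043.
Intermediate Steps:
Y(K) = 103/K
L = -225128/3 (L = -4*(103/(-3) + 18795) = -4*(103*(-1/3) + 18795) = -4*(-103/3 + 18795) = -4*56282/3 = -225128/3 ≈ -75043.)
-L = -1*(-225128/3) = 225128/3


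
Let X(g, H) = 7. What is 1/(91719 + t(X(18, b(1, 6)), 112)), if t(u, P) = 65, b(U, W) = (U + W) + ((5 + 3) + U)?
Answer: 1/91784 ≈ 1.0895e-5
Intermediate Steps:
b(U, W) = 8 + W + 2*U (b(U, W) = (U + W) + (8 + U) = 8 + W + 2*U)
1/(91719 + t(X(18, b(1, 6)), 112)) = 1/(91719 + 65) = 1/91784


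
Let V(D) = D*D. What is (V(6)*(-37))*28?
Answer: -37296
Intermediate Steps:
V(D) = D²
(V(6)*(-37))*28 = (6²*(-37))*28 = (36*(-37))*28 = -1332*28 = -37296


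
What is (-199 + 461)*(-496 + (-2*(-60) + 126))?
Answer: -65500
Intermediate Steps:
(-199 + 461)*(-496 + (-2*(-60) + 126)) = 262*(-496 + (120 + 126)) = 262*(-496 + 246) = 262*(-250) = -65500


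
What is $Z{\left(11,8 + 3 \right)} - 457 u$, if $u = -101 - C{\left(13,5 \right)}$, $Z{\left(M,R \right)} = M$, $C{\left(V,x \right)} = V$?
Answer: $52109$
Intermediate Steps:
$u = -114$ ($u = -101 - 13 = -114$)
$Z{\left(11,8 + 3 \right)} - 457 u = 11 - -52098 = 11 + 52098 = 52109$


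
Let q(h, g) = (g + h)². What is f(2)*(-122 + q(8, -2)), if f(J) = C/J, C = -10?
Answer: 430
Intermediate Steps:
f(J) = -10/J
f(2)*(-122 + q(8, -2)) = (-10/2)*(-122 + (-2 + 8)²) = (-10*½)*(-122 + 6²) = -5*(-122 + 36) = -5*(-86) = 430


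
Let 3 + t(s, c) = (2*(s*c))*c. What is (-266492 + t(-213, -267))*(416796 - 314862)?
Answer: -3122810167806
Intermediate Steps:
t(s, c) = -3 + 2*s*c**2 (t(s, c) = -3 + (2*(s*c))*c = -3 + (2*(c*s))*c = -3 + (2*c*s)*c = -3 + 2*s*c**2)
(-266492 + t(-213, -267))*(416796 - 314862) = (-266492 + (-3 + 2*(-213)*(-267)**2))*(416796 - 314862) = (-266492 + (-3 + 2*(-213)*71289))*101934 = (-266492 + (-3 - 30369114))*101934 = (-266492 - 30369117)*101934 = -30635609*101934 = -3122810167806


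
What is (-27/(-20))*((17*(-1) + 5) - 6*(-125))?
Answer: 9963/10 ≈ 996.30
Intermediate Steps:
(-27/(-20))*((17*(-1) + 5) - 6*(-125)) = (-27*(-1/20))*((-17 + 5) + 750) = 27*(-12 + 750)/20 = (27/20)*738 = 9963/10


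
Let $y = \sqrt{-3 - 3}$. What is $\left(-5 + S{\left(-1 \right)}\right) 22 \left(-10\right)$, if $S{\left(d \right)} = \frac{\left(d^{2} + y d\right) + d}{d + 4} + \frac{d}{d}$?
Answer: $880 + \frac{220 i \sqrt{6}}{3} \approx 880.0 + 179.63 i$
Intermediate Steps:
$y = i \sqrt{6}$ ($y = \sqrt{-6} = i \sqrt{6} \approx 2.4495 i$)
$S{\left(d \right)} = 1 + \frac{d + d^{2} + i d \sqrt{6}}{4 + d}$ ($S{\left(d \right)} = \frac{\left(d^{2} + i \sqrt{6} d\right) + d}{d + 4} + \frac{d}{d} = \frac{\left(d^{2} + i d \sqrt{6}\right) + d}{4 + d} + 1 = \frac{d + d^{2} + i d \sqrt{6}}{4 + d} + 1 = 1 + \frac{d + d^{2} + i d \sqrt{6}}{4 + d}$)
$\left(-5 + S{\left(-1 \right)}\right) 22 \left(-10\right) = \left(-5 + \frac{4 + \left(-1\right)^{2} + 2 \left(-1\right) + i \left(-1\right) \sqrt{6}}{4 - 1}\right) 22 \left(-10\right) = \left(-5 + \frac{4 + 1 - 2 - i \sqrt{6}}{3}\right) 22 \left(-10\right) = \left(-5 + \frac{3 - i \sqrt{6}}{3}\right) 22 \left(-10\right) = \left(-5 + \left(1 - \frac{i \sqrt{6}}{3}\right)\right) 22 \left(-10\right) = \left(-4 - \frac{i \sqrt{6}}{3}\right) 22 \left(-10\right) = \left(-88 - \frac{22 i \sqrt{6}}{3}\right) \left(-10\right) = 880 + \frac{220 i \sqrt{6}}{3}$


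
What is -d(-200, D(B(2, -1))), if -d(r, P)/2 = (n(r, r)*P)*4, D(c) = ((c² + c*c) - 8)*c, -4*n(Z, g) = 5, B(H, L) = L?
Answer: -60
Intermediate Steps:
n(Z, g) = -5/4 (n(Z, g) = -¼*5 = -5/4)
D(c) = c*(-8 + 2*c²) (D(c) = ((c² + c²) - 8)*c = (2*c² - 8)*c = (-8 + 2*c²)*c = c*(-8 + 2*c²))
d(r, P) = 10*P (d(r, P) = -2*(-5*P/4)*4 = -(-10)*P = 10*P)
-d(-200, D(B(2, -1))) = -10*2*(-1)*(-4 + (-1)²) = -10*2*(-1)*(-4 + 1) = -10*2*(-1)*(-3) = -10*6 = -1*60 = -60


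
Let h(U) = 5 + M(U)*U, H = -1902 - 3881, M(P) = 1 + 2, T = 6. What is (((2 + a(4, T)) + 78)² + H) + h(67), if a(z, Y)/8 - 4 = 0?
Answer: 6967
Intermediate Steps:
a(z, Y) = 32 (a(z, Y) = 32 + 8*0 = 32 + 0 = 32)
M(P) = 3
H = -5783
h(U) = 5 + 3*U
(((2 + a(4, T)) + 78)² + H) + h(67) = (((2 + 32) + 78)² - 5783) + (5 + 3*67) = ((34 + 78)² - 5783) + (5 + 201) = (112² - 5783) + 206 = (12544 - 5783) + 206 = 6761 + 206 = 6967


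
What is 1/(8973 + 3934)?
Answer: 1/12907 ≈ 7.7477e-5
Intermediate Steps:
1/(8973 + 3934) = 1/12907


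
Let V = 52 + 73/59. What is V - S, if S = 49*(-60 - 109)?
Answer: 491720/59 ≈ 8334.2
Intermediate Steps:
S = -8281 (S = 49*(-169) = -8281)
V = 3141/59 (V = 52 + 73*(1/59) = 52 + 73/59 = 3141/59 ≈ 53.237)
V - S = 3141/59 - 1*(-8281) = 3141/59 + 8281 = 491720/59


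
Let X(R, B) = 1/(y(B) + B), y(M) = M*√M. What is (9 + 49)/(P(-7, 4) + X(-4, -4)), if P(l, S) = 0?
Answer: -232 - 464*I ≈ -232.0 - 464.0*I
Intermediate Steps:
y(M) = M^(3/2)
X(R, B) = 1/(B + B^(3/2)) (X(R, B) = 1/(B^(3/2) + B) = 1/(B + B^(3/2)))
(9 + 49)/(P(-7, 4) + X(-4, -4)) = (9 + 49)/(0 + 1/(-4 + (-4)^(3/2))) = 58/(0 + 1/(-4 - 8*I)) = 58/(0 + (-4 + 8*I)/80) = 58/((-4 + 8*I)/80) = (-4 - 8*I)*58 = -232 - 464*I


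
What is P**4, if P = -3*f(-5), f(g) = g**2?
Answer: 31640625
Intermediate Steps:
P = -75 (P = -3*(-5)**2 = -3*25 = -75)
P**4 = (-75)**4 = 31640625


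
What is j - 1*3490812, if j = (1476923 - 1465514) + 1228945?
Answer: -2250458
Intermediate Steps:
j = 1240354 (j = 11409 + 1228945 = 1240354)
j - 1*3490812 = 1240354 - 1*3490812 = 1240354 - 3490812 = -2250458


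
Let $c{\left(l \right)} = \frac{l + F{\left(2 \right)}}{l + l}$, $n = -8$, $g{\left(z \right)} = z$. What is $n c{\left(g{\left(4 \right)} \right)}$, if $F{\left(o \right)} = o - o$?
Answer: $-4$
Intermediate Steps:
$F{\left(o \right)} = 0$
$c{\left(l \right)} = \frac{1}{2}$ ($c{\left(l \right)} = \frac{l + 0}{l + l} = \frac{l}{2 l} = l \frac{1}{2 l} = \frac{1}{2}$)
$n c{\left(g{\left(4 \right)} \right)} = \left(-8\right) \frac{1}{2} = -4$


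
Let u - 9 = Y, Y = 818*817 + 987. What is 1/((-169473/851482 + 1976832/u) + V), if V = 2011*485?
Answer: 284949302782/277921813133005559 ≈ 1.0253e-6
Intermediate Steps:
Y = 669293 (Y = 668306 + 987 = 669293)
V = 975335
u = 669302 (u = 9 + 669293 = 669302)
1/((-169473/851482 + 1976832/u) + V) = 1/((-169473/851482 + 1976832/669302) + 975335) = 1/((-169473*1/851482 + 1976832*(1/669302)) + 975335) = 1/((-169473/851482 + 988416/334651) + 975335) = 1/(784904123589/284949302782 + 975335) = 1/(277921813133005559/284949302782) = 284949302782/277921813133005559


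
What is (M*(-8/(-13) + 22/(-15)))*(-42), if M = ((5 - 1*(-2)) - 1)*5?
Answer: 13944/13 ≈ 1072.6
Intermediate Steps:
M = 30 (M = ((5 + 2) - 1)*5 = (7 - 1)*5 = 6*5 = 30)
(M*(-8/(-13) + 22/(-15)))*(-42) = (30*(-8/(-13) + 22/(-15)))*(-42) = (30*(-8*(-1/13) + 22*(-1/15)))*(-42) = (30*(8/13 - 22/15))*(-42) = (30*(-166/195))*(-42) = -332/13*(-42) = 13944/13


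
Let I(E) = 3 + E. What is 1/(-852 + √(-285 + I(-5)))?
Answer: -852/726191 - I*√287/726191 ≈ -0.0011732 - 2.3329e-5*I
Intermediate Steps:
1/(-852 + √(-285 + I(-5))) = 1/(-852 + √(-285 + (3 - 5))) = 1/(-852 + √(-285 - 2)) = 1/(-852 + √(-287)) = 1/(-852 + I*√287)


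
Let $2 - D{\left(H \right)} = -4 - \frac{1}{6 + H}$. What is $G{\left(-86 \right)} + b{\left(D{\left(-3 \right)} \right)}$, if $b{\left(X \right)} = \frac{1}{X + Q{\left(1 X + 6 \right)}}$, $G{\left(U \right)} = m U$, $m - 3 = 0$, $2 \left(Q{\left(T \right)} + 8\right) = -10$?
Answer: $- \frac{5163}{20} \approx -258.15$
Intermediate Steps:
$Q{\left(T \right)} = -13$ ($Q{\left(T \right)} = -8 + \frac{1}{2} \left(-10\right) = -8 - 5 = -13$)
$m = 3$ ($m = 3 + 0 = 3$)
$G{\left(U \right)} = 3 U$
$D{\left(H \right)} = 6 + \frac{1}{6 + H}$ ($D{\left(H \right)} = 2 - \left(-4 - \frac{1}{6 + H}\right) = 2 + \left(4 + \frac{1}{6 + H}\right) = 6 + \frac{1}{6 + H}$)
$b{\left(X \right)} = \frac{1}{-13 + X}$ ($b{\left(X \right)} = \frac{1}{X - 13} = \frac{1}{-13 + X}$)
$G{\left(-86 \right)} + b{\left(D{\left(-3 \right)} \right)} = 3 \left(-86\right) + \frac{1}{-13 + \frac{37 + 6 \left(-3\right)}{6 - 3}} = -258 + \frac{1}{-13 + \frac{37 - 18}{3}} = -258 + \frac{1}{-13 + \frac{1}{3} \cdot 19} = -258 + \frac{1}{-13 + \frac{19}{3}} = -258 + \frac{1}{- \frac{20}{3}} = -258 - \frac{3}{20} = - \frac{5163}{20}$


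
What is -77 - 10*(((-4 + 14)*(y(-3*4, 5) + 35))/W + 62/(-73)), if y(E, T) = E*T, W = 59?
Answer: -112559/4307 ≈ -26.134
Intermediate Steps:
-77 - 10*(((-4 + 14)*(y(-3*4, 5) + 35))/W + 62/(-73)) = -77 - 10*(((-4 + 14)*(-3*4*5 + 35))/59 + 62/(-73)) = -77 - 10*((10*(-12*5 + 35))*(1/59) + 62*(-1/73)) = -77 - 10*((10*(-60 + 35))*(1/59) - 62/73) = -77 - 10*((10*(-25))*(1/59) - 62/73) = -77 - 10*(-250*1/59 - 62/73) = -77 - 10*(-250/59 - 62/73) = -77 - 10*(-21908/4307) = -77 + 219080/4307 = -112559/4307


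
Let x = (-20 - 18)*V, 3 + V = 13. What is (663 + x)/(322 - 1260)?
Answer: -283/938 ≈ -0.30171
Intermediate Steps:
V = 10 (V = -3 + 13 = 10)
x = -380 (x = (-20 - 18)*10 = -38*10 = -380)
(663 + x)/(322 - 1260) = (663 - 380)/(322 - 1260) = 283/(-938) = 283*(-1/938) = -283/938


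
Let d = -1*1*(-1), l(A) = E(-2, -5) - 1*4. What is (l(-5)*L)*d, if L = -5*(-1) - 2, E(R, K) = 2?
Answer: -6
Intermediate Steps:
L = 3 (L = 5 - 2 = 3)
l(A) = -2 (l(A) = 2 - 1*4 = 2 - 4 = -2)
d = 1 (d = -1*(-1) = 1)
(l(-5)*L)*d = -2*3*1 = -6*1 = -6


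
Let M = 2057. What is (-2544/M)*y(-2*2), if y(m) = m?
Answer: 10176/2057 ≈ 4.9470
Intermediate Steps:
(-2544/M)*y(-2*2) = (-2544/2057)*(-2*2) = -2544*1/2057*(-4) = -2544/2057*(-4) = 10176/2057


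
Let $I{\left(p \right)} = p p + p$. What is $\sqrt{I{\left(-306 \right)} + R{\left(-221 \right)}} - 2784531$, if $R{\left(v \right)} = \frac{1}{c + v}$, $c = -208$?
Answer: $-2784531 + \frac{\sqrt{17176546101}}{429} \approx -2.7842 \cdot 10^{6}$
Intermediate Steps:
$I{\left(p \right)} = p + p^{2}$ ($I{\left(p \right)} = p^{2} + p = p + p^{2}$)
$R{\left(v \right)} = \frac{1}{-208 + v}$
$\sqrt{I{\left(-306 \right)} + R{\left(-221 \right)}} - 2784531 = \sqrt{- 306 \left(1 - 306\right) + \frac{1}{-208 - 221}} - 2784531 = \sqrt{\left(-306\right) \left(-305\right) + \frac{1}{-429}} - 2784531 = \sqrt{93330 - \frac{1}{429}} - 2784531 = \sqrt{\frac{40038569}{429}} - 2784531 = \frac{\sqrt{17176546101}}{429} - 2784531 = -2784531 + \frac{\sqrt{17176546101}}{429}$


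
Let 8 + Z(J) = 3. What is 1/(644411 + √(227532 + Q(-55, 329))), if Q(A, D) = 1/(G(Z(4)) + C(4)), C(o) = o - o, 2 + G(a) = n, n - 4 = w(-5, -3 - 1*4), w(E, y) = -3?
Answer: 644411/415265309390 - √227531/415265309390 ≈ 1.5507e-6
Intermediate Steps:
Z(J) = -5 (Z(J) = -8 + 3 = -5)
n = 1 (n = 4 - 3 = 1)
G(a) = -1 (G(a) = -2 + 1 = -1)
C(o) = 0
Q(A, D) = -1 (Q(A, D) = 1/(-1 + 0) = 1/(-1) = -1)
1/(644411 + √(227532 + Q(-55, 329))) = 1/(644411 + √(227532 - 1)) = 1/(644411 + √227531)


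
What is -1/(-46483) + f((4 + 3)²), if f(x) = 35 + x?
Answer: 3904573/46483 ≈ 84.000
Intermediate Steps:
-1/(-46483) + f((4 + 3)²) = -1/(-46483) + (35 + (4 + 3)²) = -1*(-1/46483) + (35 + 7²) = 1/46483 + (35 + 49) = 1/46483 + 84 = 3904573/46483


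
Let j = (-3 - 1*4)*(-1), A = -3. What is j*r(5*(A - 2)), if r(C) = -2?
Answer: -14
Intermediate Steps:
j = 7 (j = (-3 - 4)*(-1) = -7*(-1) = 7)
j*r(5*(A - 2)) = 7*(-2) = -14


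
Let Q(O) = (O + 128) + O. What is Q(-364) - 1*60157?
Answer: -60757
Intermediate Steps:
Q(O) = 128 + 2*O (Q(O) = (128 + O) + O = 128 + 2*O)
Q(-364) - 1*60157 = (128 + 2*(-364)) - 1*60157 = (128 - 728) - 60157 = -600 - 60157 = -60757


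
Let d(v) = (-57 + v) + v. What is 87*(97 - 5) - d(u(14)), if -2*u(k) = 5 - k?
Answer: 8052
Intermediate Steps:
u(k) = -5/2 + k/2 (u(k) = -(5 - k)/2 = -5/2 + k/2)
d(v) = -57 + 2*v
87*(97 - 5) - d(u(14)) = 87*(97 - 5) - (-57 + 2*(-5/2 + (½)*14)) = 87*92 - (-57 + 2*(-5/2 + 7)) = 8004 - (-57 + 2*(9/2)) = 8004 - (-57 + 9) = 8004 - 1*(-48) = 8004 + 48 = 8052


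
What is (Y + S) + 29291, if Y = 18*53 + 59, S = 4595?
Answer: 34899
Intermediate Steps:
Y = 1013 (Y = 954 + 59 = 1013)
(Y + S) + 29291 = (1013 + 4595) + 29291 = 5608 + 29291 = 34899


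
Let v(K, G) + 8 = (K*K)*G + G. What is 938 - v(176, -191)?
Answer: 5917553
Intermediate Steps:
v(K, G) = -8 + G + G*K**2 (v(K, G) = -8 + ((K*K)*G + G) = -8 + (K**2*G + G) = -8 + (G*K**2 + G) = -8 + (G + G*K**2) = -8 + G + G*K**2)
938 - v(176, -191) = 938 - (-8 - 191 - 191*176**2) = 938 - (-8 - 191 - 191*30976) = 938 - (-8 - 191 - 5916416) = 938 - 1*(-5916615) = 938 + 5916615 = 5917553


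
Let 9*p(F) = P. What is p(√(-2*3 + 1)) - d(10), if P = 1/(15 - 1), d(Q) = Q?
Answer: -1259/126 ≈ -9.9921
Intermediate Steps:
P = 1/14 ≈ 0.071429
p(F) = 1/126 (p(F) = (⅑)*(1/14) = 1/126)
p(√(-2*3 + 1)) - d(10) = 1/126 - 1*10 = 1/126 - 10 = -1259/126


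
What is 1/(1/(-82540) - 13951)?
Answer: -82540/1151515541 ≈ -7.1679e-5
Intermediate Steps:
1/(1/(-82540) - 13951) = 1/(-1/82540 - 13951) = 1/(-1151515541/82540) = -82540/1151515541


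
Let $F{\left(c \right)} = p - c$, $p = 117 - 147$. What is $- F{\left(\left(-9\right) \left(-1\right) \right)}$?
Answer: $39$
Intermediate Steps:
$p = -30$
$F{\left(c \right)} = -30 - c$
$- F{\left(\left(-9\right) \left(-1\right) \right)} = - (-30 - \left(-9\right) \left(-1\right)) = - (-30 - 9) = \left(-1\right) \left(-39\right) = 39$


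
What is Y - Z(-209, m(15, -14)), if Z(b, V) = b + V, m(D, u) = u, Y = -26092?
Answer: -25869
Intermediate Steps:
Z(b, V) = V + b
Y - Z(-209, m(15, -14)) = -26092 - (-14 - 209) = -26092 - 1*(-223) = -26092 + 223 = -25869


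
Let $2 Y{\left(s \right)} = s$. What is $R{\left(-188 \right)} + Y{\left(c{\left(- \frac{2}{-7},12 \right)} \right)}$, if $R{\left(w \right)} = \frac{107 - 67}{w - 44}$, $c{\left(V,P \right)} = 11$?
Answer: $\frac{309}{58} \approx 5.3276$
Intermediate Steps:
$Y{\left(s \right)} = \frac{s}{2}$
$R{\left(w \right)} = \frac{40}{-44 + w}$
$R{\left(-188 \right)} + Y{\left(c{\left(- \frac{2}{-7},12 \right)} \right)} = \frac{40}{-44 - 188} + \frac{1}{2} \cdot 11 = \frac{40}{-232} + \frac{11}{2} = 40 \left(- \frac{1}{232}\right) + \frac{11}{2} = - \frac{5}{29} + \frac{11}{2} = \frac{309}{58}$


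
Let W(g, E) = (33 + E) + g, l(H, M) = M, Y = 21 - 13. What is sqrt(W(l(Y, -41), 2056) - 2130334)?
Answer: I*sqrt(2128286) ≈ 1458.9*I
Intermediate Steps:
Y = 8
W(g, E) = 33 + E + g
sqrt(W(l(Y, -41), 2056) - 2130334) = sqrt((33 + 2056 - 41) - 2130334) = sqrt(2048 - 2130334) = sqrt(-2128286) = I*sqrt(2128286)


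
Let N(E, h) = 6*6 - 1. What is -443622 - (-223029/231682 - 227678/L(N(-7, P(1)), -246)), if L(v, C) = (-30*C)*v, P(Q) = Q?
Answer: -3318470665126013/7480432575 ≈ -4.4362e+5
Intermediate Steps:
N(E, h) = 35 (N(E, h) = 36 - 1 = 35)
L(v, C) = -30*C*v
-443622 - (-223029/231682 - 227678/L(N(-7, P(1)), -246)) = -443622 - (-223029/231682 - 227678/((-30*(-246)*35))) = -443622 - (-223029*1/231682 - 227678/258300) = -443622 - (-223029/231682 - 227678*1/258300) = -443622 - (-223029/231682 - 113839/129150) = -443622 - 1*(-13794660637/7480432575) = -443622 + 13794660637/7480432575 = -3318470665126013/7480432575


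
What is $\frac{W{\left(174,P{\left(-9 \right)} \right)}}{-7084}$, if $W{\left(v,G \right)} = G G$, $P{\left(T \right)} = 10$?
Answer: $- \frac{25}{1771} \approx -0.014116$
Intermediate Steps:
$W{\left(v,G \right)} = G^{2}$
$\frac{W{\left(174,P{\left(-9 \right)} \right)}}{-7084} = \frac{10^{2}}{-7084} = 100 \left(- \frac{1}{7084}\right) = - \frac{25}{1771}$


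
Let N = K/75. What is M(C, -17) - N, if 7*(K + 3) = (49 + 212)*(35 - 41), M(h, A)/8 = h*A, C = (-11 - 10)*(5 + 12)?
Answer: 8497129/175 ≈ 48555.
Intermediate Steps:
C = -357 (C = -21*17 = -357)
M(h, A) = 8*A*h (M(h, A) = 8*(h*A) = 8*(A*h) = 8*A*h)
K = -1587/7 (K = -3 + ((49 + 212)*(35 - 41))/7 = -3 + (261*(-6))/7 = -3 + (⅐)*(-1566) = -3 - 1566/7 = -1587/7 ≈ -226.71)
N = -529/175 (N = -1587/7/75 = -1587/7*1/75 = -529/175 ≈ -3.0229)
M(C, -17) - N = 8*(-17)*(-357) - 1*(-529/175) = 48552 + 529/175 = 8497129/175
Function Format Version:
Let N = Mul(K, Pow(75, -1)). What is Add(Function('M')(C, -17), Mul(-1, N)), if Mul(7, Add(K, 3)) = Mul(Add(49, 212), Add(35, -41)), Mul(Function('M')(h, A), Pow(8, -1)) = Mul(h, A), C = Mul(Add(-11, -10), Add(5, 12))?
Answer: Rational(8497129, 175) ≈ 48555.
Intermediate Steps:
C = -357 (C = Mul(-21, 17) = -357)
Function('M')(h, A) = Mul(8, A, h) (Function('M')(h, A) = Mul(8, Mul(h, A)) = Mul(8, Mul(A, h)) = Mul(8, A, h))
K = Rational(-1587, 7) (K = Add(-3, Mul(Rational(1, 7), Mul(Add(49, 212), Add(35, -41)))) = Add(-3, Mul(Rational(1, 7), Mul(261, -6))) = Add(-3, Mul(Rational(1, 7), -1566)) = Add(-3, Rational(-1566, 7)) = Rational(-1587, 7) ≈ -226.71)
N = Rational(-529, 175) (N = Mul(Rational(-1587, 7), Pow(75, -1)) = Mul(Rational(-1587, 7), Rational(1, 75)) = Rational(-529, 175) ≈ -3.0229)
Add(Function('M')(C, -17), Mul(-1, N)) = Add(Mul(8, -17, -357), Mul(-1, Rational(-529, 175))) = Add(48552, Rational(529, 175)) = Rational(8497129, 175)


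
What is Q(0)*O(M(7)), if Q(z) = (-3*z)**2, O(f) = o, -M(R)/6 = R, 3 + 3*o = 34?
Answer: 0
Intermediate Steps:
o = 31/3 (o = -1 + (1/3)*34 = -1 + 34/3 = 31/3 ≈ 10.333)
M(R) = -6*R
O(f) = 31/3
Q(z) = 9*z**2
Q(0)*O(M(7)) = (9*0**2)*(31/3) = (9*0)*(31/3) = 0*(31/3) = 0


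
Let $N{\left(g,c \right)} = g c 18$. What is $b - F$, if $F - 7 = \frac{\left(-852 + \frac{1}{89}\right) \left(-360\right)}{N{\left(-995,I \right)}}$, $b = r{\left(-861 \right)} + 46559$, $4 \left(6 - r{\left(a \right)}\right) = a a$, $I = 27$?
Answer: $- \frac{265440681301}{1912788} \approx -1.3877 \cdot 10^{5}$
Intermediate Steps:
$r{\left(a \right)} = 6 - \frac{a^{2}}{4}$ ($r{\left(a \right)} = 6 - \frac{a a}{4} = 6 - \frac{a^{2}}{4}$)
$b = - \frac{555061}{4}$ ($b = \left(6 - \frac{\left(-861\right)^{2}}{4}\right) + 46559 = \left(6 - \frac{741321}{4}\right) + 46559 = - \frac{741297}{4} + 46559 = - \frac{555061}{4} \approx -1.3877 \cdot 10^{5}$)
$N{\left(g,c \right)} = 18 c g$ ($N{\left(g,c \right)} = c g 18 = 18 c g$)
$F = \frac{3044071}{478197}$ ($F = 7 + \frac{\left(-852 + \frac{1}{89}\right) \left(-360\right)}{18 \cdot 27 \left(-995\right)} = 7 + \frac{\left(-852 + \frac{1}{89}\right) \left(-360\right)}{-483570} = 7 + \left(- \frac{75827}{89}\right) \left(-360\right) \left(- \frac{1}{483570}\right) = 7 + \frac{27297720}{89} \left(- \frac{1}{483570}\right) = 7 - \frac{303308}{478197} = \frac{3044071}{478197} \approx 6.3657$)
$b - F = - \frac{555061}{4} - \frac{3044071}{478197} = - \frac{265440681301}{1912788}$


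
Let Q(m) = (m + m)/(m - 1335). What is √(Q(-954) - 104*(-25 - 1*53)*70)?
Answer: 6*√9182759173/763 ≈ 753.55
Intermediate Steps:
Q(m) = 2*m/(-1335 + m) (Q(m) = (2*m)/(-1335 + m) = 2*m/(-1335 + m))
√(Q(-954) - 104*(-25 - 1*53)*70) = √(2*(-954)/(-1335 - 954) - 104*(-25 - 1*53)*70) = √(2*(-954)/(-2289) - 104*(-25 - 53)*70) = √(2*(-954)*(-1/2289) - 104*(-78)*70) = √(636/763 + 8112*70) = √(636/763 + 567840) = √(433262556/763) = 6*√9182759173/763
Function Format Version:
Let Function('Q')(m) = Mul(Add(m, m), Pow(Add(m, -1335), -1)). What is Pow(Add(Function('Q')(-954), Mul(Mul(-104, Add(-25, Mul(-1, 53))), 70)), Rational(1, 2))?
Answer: Mul(Rational(6, 763), Pow(9182759173, Rational(1, 2))) ≈ 753.55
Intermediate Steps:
Function('Q')(m) = Mul(2, m, Pow(Add(-1335, m), -1)) (Function('Q')(m) = Mul(Mul(2, m), Pow(Add(-1335, m), -1)) = Mul(2, m, Pow(Add(-1335, m), -1)))
Pow(Add(Function('Q')(-954), Mul(Mul(-104, Add(-25, Mul(-1, 53))), 70)), Rational(1, 2)) = Pow(Add(Mul(2, -954, Pow(Add(-1335, -954), -1)), Mul(Mul(-104, Add(-25, Mul(-1, 53))), 70)), Rational(1, 2)) = Pow(Add(Mul(2, -954, Pow(-2289, -1)), Mul(Mul(-104, Add(-25, -53)), 70)), Rational(1, 2)) = Pow(Add(Mul(2, -954, Rational(-1, 2289)), Mul(Mul(-104, -78), 70)), Rational(1, 2)) = Pow(Add(Rational(636, 763), Mul(8112, 70)), Rational(1, 2)) = Pow(Add(Rational(636, 763), 567840), Rational(1, 2)) = Pow(Rational(433262556, 763), Rational(1, 2)) = Mul(Rational(6, 763), Pow(9182759173, Rational(1, 2)))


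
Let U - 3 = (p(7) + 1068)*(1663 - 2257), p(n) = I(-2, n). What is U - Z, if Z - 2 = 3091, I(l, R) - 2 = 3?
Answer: -640452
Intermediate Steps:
I(l, R) = 5 (I(l, R) = 2 + 3 = 5)
p(n) = 5
Z = 3093 (Z = 2 + 3091 = 3093)
U = -637359 (U = 3 + (5 + 1068)*(1663 - 2257) = 3 + 1073*(-594) = 3 - 637362 = -637359)
U - Z = -637359 - 1*3093 = -637359 - 3093 = -640452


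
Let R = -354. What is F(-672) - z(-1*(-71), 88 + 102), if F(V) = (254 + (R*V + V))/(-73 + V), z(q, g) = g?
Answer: -75804/149 ≈ -508.75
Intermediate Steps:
F(V) = (254 - 353*V)/(-73 + V) (F(V) = (254 + (-354*V + V))/(-73 + V) = (254 - 353*V)/(-73 + V))
F(-672) - z(-1*(-71), 88 + 102) = (254 - 353*(-672))/(-73 - 672) - (88 + 102) = (254 + 237216)/(-745) - 1*190 = -1/745*237470 - 190 = -47494/149 - 190 = -75804/149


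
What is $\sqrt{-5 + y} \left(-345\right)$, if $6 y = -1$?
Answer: $- \frac{115 i \sqrt{186}}{2} \approx - 784.2 i$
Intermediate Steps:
$y = - \frac{1}{6}$ ($y = \frac{1}{6} \left(-1\right) = - \frac{1}{6} \approx -0.16667$)
$\sqrt{-5 + y} \left(-345\right) = \sqrt{-5 - \frac{1}{6}} \left(-345\right) = \sqrt{- \frac{31}{6}} \left(-345\right) = \frac{i \sqrt{186}}{6} \left(-345\right) = - \frac{115 i \sqrt{186}}{2}$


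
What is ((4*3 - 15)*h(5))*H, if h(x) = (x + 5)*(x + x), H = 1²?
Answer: -300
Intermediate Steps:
H = 1
h(x) = 2*x*(5 + x) (h(x) = (5 + x)*(2*x) = 2*x*(5 + x))
((4*3 - 15)*h(5))*H = ((4*3 - 15)*(2*5*(5 + 5)))*1 = ((12 - 15)*(2*5*10))*1 = -3*100*1 = -300*1 = -300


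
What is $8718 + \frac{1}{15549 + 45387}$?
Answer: $\frac{531240049}{60936} \approx 8718.0$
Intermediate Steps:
$8718 + \frac{1}{15549 + 45387} = 8718 + \frac{1}{60936} = \frac{531240049}{60936}$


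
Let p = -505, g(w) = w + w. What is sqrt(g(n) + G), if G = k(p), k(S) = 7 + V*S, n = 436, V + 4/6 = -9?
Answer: sqrt(51846)/3 ≈ 75.899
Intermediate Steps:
V = -29/3 (V = -2/3 - 9 = -29/3 ≈ -9.6667)
g(w) = 2*w
k(S) = 7 - 29*S/3
G = 14666/3 (G = 7 - 29/3*(-505) = 7 + 14645/3 = 14666/3 ≈ 4888.7)
sqrt(g(n) + G) = sqrt(2*436 + 14666/3) = sqrt(872 + 14666/3) = sqrt(17282/3) = sqrt(51846)/3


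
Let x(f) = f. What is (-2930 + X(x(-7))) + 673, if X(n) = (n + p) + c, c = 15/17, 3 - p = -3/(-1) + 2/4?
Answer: -76963/34 ≈ -2263.6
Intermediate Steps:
p = -½ (p = 3 - (-3/(-1) + 2/4) = 3 - (-3*(-1) + 2*(¼)) = 3 - (3 + ½) = 3 - 1*7/2 = 3 - 7/2 = -½ ≈ -0.50000)
c = 15/17 (c = 15*(1/17) = 15/17 ≈ 0.88235)
X(n) = 13/34 + n (X(n) = (n - ½) + 15/17 = (-½ + n) + 15/17 = 13/34 + n)
(-2930 + X(x(-7))) + 673 = (-2930 + (13/34 - 7)) + 673 = (-2930 - 225/34) + 673 = -99845/34 + 673 = -76963/34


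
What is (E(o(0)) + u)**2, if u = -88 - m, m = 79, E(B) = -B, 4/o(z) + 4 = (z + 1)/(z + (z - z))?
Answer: 27889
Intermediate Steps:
o(z) = 4/(-4 + (1 + z)/z) (o(z) = 4/(-4 + (z + 1)/(z + (z - z))) = 4/(-4 + (1 + z)/(z + 0)) = 4/(-4 + (1 + z)/z))
u = -167 (u = -88 - 1*79 = -88 - 79 = -167)
(E(o(0)) + u)**2 = (-(-4)*0/(-1 + 3*0) - 167)**2 = (-(-4)*0/(-1 + 0) - 167)**2 = (-(-4)*0/(-1) - 167)**2 = (-(-4)*0*(-1) - 167)**2 = (-1*0 - 167)**2 = (0 - 167)**2 = (-167)**2 = 27889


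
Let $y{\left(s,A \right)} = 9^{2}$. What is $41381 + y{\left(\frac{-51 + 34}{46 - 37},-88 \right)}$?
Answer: $41462$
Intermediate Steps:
$y{\left(s,A \right)} = 81$
$41381 + y{\left(\frac{-51 + 34}{46 - 37},-88 \right)} = 41381 + 81 = 41462$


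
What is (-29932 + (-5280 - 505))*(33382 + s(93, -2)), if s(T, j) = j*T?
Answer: -1185661532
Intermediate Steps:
s(T, j) = T*j
(-29932 + (-5280 - 505))*(33382 + s(93, -2)) = (-29932 + (-5280 - 505))*(33382 + 93*(-2)) = (-29932 - 5785)*(33382 - 186) = -35717*33196 = -1185661532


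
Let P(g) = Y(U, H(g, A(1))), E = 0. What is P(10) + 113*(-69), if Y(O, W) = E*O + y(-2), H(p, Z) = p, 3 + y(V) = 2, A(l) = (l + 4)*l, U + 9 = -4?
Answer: -7798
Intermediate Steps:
U = -13 (U = -9 - 4 = -13)
A(l) = l*(4 + l) (A(l) = (4 + l)*l = l*(4 + l))
y(V) = -1 (y(V) = -3 + 2 = -1)
Y(O, W) = -1 (Y(O, W) = 0*O - 1 = 0 - 1 = -1)
P(g) = -1
P(10) + 113*(-69) = -1 + 113*(-69) = -1 - 7797 = -7798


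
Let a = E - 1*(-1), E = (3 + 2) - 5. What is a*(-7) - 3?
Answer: -10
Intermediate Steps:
E = 0 (E = 5 - 5 = 0)
a = 1 (a = 0 - 1*(-1) = 0 + 1 = 1)
a*(-7) - 3 = 1*(-7) - 3 = -7 - 3 = -10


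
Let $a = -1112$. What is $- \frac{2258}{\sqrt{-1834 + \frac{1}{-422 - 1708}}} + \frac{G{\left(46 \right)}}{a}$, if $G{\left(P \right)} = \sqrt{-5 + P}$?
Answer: $- \frac{\sqrt{41}}{1112} + \frac{2258 i \sqrt{8320676730}}{3906421} \approx -0.0057582 + 52.726 i$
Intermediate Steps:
$- \frac{2258}{\sqrt{-1834 + \frac{1}{-422 - 1708}}} + \frac{G{\left(46 \right)}}{a} = - \frac{2258}{\sqrt{-1834 + \frac{1}{-422 - 1708}}} + \frac{\sqrt{-5 + 46}}{-1112} = - \frac{2258}{\sqrt{-1834 + \frac{1}{-2130}}} + \sqrt{41} \left(- \frac{1}{1112}\right) = - \frac{2258}{\sqrt{-1834 - \frac{1}{2130}}} - \frac{\sqrt{41}}{1112} = - \frac{2258}{\sqrt{- \frac{3906421}{2130}}} - \frac{\sqrt{41}}{1112} = - \frac{2258}{\frac{1}{2130} i \sqrt{8320676730}} - \frac{\sqrt{41}}{1112} = - 2258 \left(- \frac{i \sqrt{8320676730}}{3906421}\right) - \frac{\sqrt{41}}{1112} = \frac{2258 i \sqrt{8320676730}}{3906421} - \frac{\sqrt{41}}{1112} = - \frac{\sqrt{41}}{1112} + \frac{2258 i \sqrt{8320676730}}{3906421}$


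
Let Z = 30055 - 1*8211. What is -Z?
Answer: -21844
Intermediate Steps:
Z = 21844 (Z = 30055 - 8211 = 21844)
-Z = -1*21844 = -21844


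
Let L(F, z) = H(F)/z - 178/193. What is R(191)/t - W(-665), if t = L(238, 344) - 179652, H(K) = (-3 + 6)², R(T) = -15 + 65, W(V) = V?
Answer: 7931794207935/11927515079 ≈ 665.00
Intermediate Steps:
R(T) = 50
H(K) = 9 (H(K) = 3² = 9)
L(F, z) = -178/193 + 9/z (L(F, z) = 9/z - 178/193 = -178/193 + 9/z)
t = -11927515079/66392 (t = (-178/193 + 9/344) - 179652 = -59495/66392 - 179652 = -11927515079/66392 ≈ -1.7965e+5)
R(191)/t - W(-665) = 50/(-11927515079/66392) - 1*(-665) = 50*(-66392/11927515079) + 665 = -3319600/11927515079 + 665 = 7931794207935/11927515079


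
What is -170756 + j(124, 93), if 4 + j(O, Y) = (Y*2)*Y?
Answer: -153462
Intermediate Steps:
j(O, Y) = -4 + 2*Y² (j(O, Y) = -4 + (Y*2)*Y = -4 + (2*Y)*Y = -4 + 2*Y²)
-170756 + j(124, 93) = -170756 + (-4 + 2*93²) = -170756 + (-4 + 2*8649) = -170756 + (-4 + 17298) = -170756 + 17294 = -153462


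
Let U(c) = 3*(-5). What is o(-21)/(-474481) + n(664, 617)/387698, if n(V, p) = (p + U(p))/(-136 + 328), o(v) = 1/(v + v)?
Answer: 335311545/41205994981312 ≈ 8.1374e-6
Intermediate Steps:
U(c) = -15
o(v) = 1/(2*v)
n(V, p) = -5/64 + p/192 (n(V, p) = (p - 15)/(-136 + 328) = (-15 + p)/192 = (-15 + p)*(1/192) = -5/64 + p/192)
o(-21)/(-474481) + n(664, 617)/387698 = ((1/2)/(-21))/(-474481) + (-5/64 + (1/192)*617)/387698 = ((1/2)*(-1/21))*(-1/474481) + (-5/64 + 617/192)*(1/387698) = -1/42*(-1/474481) + (301/96)*(1/387698) = 1/19928202 + 301/37219008 = 335311545/41205994981312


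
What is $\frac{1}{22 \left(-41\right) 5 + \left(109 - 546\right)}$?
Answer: $- \frac{1}{4947} \approx -0.00020214$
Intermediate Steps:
$\frac{1}{22 \left(-41\right) 5 + \left(109 - 546\right)} = \frac{1}{\left(-902\right) 5 + \left(109 - 546\right)} = \frac{1}{-4510 - 437} = \frac{1}{-4947} = - \frac{1}{4947}$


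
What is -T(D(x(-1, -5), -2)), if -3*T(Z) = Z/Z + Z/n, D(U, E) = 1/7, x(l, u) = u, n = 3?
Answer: 22/63 ≈ 0.34921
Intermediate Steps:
D(U, E) = ⅐
T(Z) = -⅓ - Z/9 (T(Z) = -(Z/Z + Z/3)/3 = -(1 + Z*(⅓))/3 = -(1 + Z/3)/3 = -⅓ - Z/9)
-T(D(x(-1, -5), -2)) = -(-⅓ - ⅑*⅐) = -(-⅓ - 1/63) = -1*(-22/63) = 22/63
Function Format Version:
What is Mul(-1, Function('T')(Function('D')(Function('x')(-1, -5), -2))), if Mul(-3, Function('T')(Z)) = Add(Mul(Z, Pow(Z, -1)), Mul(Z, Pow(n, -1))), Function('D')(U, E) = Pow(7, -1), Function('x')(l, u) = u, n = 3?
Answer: Rational(22, 63) ≈ 0.34921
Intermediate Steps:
Function('D')(U, E) = Rational(1, 7)
Function('T')(Z) = Add(Rational(-1, 3), Mul(Rational(-1, 9), Z)) (Function('T')(Z) = Mul(Rational(-1, 3), Add(Mul(Z, Pow(Z, -1)), Mul(Z, Pow(3, -1)))) = Mul(Rational(-1, 3), Add(1, Mul(Z, Rational(1, 3)))) = Mul(Rational(-1, 3), Add(1, Mul(Rational(1, 3), Z))) = Add(Rational(-1, 3), Mul(Rational(-1, 9), Z)))
Mul(-1, Function('T')(Function('D')(Function('x')(-1, -5), -2))) = Mul(-1, Add(Rational(-1, 3), Mul(Rational(-1, 9), Rational(1, 7)))) = Mul(-1, Add(Rational(-1, 3), Rational(-1, 63))) = Mul(-1, Rational(-22, 63)) = Rational(22, 63)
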